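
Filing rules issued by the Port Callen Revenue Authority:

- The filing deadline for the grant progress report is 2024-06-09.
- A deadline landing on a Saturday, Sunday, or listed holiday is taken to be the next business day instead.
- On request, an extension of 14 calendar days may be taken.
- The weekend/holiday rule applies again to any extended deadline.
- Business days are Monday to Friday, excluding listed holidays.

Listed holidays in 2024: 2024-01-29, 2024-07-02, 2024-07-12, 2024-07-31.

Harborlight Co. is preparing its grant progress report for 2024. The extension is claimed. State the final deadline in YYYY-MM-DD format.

2024-06-24

The stated deadline is 2024-06-09.
2024-06-09 falls on a Sunday. Rolling to the next business day gives 2024-06-10, a Monday.
Applying the 14-calendar-day extension: 2024-06-10 + 14 days = 2024-06-24.
2024-06-24 falls on a Monday, which is a business day, so no adjustment is needed.
The final due date is 2024-06-24.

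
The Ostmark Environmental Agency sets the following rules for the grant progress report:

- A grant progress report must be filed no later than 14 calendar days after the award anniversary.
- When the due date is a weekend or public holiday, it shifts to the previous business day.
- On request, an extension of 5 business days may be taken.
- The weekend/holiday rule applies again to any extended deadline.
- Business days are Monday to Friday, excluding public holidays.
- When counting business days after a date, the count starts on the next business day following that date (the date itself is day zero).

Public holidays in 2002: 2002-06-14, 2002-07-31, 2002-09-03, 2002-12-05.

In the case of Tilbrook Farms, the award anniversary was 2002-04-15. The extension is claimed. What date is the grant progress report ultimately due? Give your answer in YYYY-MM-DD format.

Trigger date 2002-04-15 + 14 calendar days = 2002-04-29.
2002-04-29 (Monday) is already a business day.
Applying the 5-business-day extension: 5 business days after 2002-04-29 is 2002-05-06.
2002-05-06 (Monday) is already a business day.
The final due date is 2002-05-06.

2002-05-06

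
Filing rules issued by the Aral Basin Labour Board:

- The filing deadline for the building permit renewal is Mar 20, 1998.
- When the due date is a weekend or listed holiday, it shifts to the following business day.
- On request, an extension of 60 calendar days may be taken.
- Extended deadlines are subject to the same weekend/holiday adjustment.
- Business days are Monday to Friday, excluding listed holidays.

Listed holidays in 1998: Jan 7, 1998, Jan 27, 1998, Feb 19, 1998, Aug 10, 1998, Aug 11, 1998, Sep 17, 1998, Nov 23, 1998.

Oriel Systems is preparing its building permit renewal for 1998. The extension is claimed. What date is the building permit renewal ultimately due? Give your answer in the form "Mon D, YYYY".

May 19, 1998

The statutory due date is Mar 20, 1998.
Mar 20, 1998 is a Friday and not a listed holiday, so it stands.
Add the 60 calendar-day extension to Mar 20, 1998: May 19, 1998.
May 19, 1998 falls on a Tuesday, which is a business day, so no adjustment is needed.
The final due date is May 19, 1998.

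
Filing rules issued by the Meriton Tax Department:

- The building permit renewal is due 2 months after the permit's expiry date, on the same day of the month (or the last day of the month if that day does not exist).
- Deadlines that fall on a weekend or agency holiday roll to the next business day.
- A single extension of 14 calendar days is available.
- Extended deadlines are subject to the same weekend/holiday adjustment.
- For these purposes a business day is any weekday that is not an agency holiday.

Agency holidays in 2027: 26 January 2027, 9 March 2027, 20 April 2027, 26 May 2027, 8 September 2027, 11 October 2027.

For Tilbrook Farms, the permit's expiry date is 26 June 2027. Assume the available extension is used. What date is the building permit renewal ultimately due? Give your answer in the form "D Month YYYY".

2 months after 26 June 2027, on the same day of the month, is 26 August 2027.
Since 26 August 2027 is a Thursday and not a holiday, the date is unchanged.
The 14-calendar-day extension moves the deadline from 26 August 2027 to 9 September 2027.
9 September 2027 (Thursday) is already a business day.
So the filing is due 9 September 2027.

9 September 2027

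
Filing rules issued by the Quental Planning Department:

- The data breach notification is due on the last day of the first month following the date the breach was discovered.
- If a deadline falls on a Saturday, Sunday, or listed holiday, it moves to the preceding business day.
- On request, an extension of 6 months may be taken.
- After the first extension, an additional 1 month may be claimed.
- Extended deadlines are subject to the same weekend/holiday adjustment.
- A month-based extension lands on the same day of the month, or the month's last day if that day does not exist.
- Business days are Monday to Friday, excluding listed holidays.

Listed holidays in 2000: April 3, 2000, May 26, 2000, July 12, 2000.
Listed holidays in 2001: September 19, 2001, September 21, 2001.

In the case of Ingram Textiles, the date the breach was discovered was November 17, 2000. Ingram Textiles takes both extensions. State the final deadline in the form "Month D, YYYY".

July 27, 2001

The first month after November 17, 2000 is December 2000, whose last day is December 31, 2000.
December 31, 2000 is a Sunday, so it moves to the preceding business day, December 29, 2000 (Friday).
The 6 months extension carries December 29, 2000 to June 29, 2001.
Since June 29, 2001 is a Friday and not a holiday, the date is unchanged.
The 1 month extension carries June 29, 2001 to July 29, 2001.
July 29, 2001 is a Sunday, so it moves to the preceding business day, July 27, 2001 (Friday).
Final deadline: July 27, 2001.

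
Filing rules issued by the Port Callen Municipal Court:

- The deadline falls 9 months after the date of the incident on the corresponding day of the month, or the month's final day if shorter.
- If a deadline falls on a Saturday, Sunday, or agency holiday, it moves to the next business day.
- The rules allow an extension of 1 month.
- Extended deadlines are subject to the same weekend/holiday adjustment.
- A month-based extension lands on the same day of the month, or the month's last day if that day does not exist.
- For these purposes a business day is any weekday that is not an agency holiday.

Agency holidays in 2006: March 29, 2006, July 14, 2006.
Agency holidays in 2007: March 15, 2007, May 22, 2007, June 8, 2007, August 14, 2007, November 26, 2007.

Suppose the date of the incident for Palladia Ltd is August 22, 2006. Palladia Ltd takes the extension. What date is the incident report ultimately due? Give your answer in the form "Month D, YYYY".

June 25, 2007

9 months after August 22, 2006, on the same day of the month, is May 22, 2007.
May 22, 2007 is a listed holiday, so it moves to the next business day, May 23, 2007 (Wednesday).
The 1 month extension carries May 23, 2007 to June 23, 2007.
June 23, 2007 is a Saturday, so it moves to the next business day, June 25, 2007 (Monday).
So the filing is due June 25, 2007.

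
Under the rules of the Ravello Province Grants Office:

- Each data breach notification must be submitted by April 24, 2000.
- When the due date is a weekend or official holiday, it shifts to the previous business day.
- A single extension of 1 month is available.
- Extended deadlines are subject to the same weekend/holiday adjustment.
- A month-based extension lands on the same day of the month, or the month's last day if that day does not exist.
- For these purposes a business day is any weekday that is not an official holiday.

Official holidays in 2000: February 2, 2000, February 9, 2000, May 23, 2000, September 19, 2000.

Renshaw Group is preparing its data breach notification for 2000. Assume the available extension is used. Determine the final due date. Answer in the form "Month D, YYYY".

Start from the fixed due date, April 24, 2000.
April 24, 2000 falls on a Monday, which is a business day, so no adjustment is needed.
The 1 month extension carries April 24, 2000 to May 24, 2000.
May 24, 2000 falls on a Wednesday, which is a business day, so no adjustment is needed.
Deadline: May 24, 2000.

May 24, 2000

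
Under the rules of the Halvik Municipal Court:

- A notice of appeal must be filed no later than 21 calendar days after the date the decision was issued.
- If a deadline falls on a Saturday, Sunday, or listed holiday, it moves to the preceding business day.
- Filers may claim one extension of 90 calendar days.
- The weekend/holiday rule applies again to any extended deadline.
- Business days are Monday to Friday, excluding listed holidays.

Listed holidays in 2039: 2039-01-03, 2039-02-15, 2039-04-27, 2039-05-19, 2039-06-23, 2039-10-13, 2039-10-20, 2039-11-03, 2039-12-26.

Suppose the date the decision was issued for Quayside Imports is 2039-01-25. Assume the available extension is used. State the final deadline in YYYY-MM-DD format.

2039-05-13

Adding 21 calendar days to 2039-01-25 gives 2039-02-15.
2039-02-15 falls on a listed holiday. Rolling to the preceding business day gives 2039-02-14, a Monday.
With the 90-day extension, 2039-02-14 becomes 2039-05-15.
Because 2039-05-15 is a Sunday, the deadline becomes 2039-05-13 (Friday).
So the filing is due 2039-05-13.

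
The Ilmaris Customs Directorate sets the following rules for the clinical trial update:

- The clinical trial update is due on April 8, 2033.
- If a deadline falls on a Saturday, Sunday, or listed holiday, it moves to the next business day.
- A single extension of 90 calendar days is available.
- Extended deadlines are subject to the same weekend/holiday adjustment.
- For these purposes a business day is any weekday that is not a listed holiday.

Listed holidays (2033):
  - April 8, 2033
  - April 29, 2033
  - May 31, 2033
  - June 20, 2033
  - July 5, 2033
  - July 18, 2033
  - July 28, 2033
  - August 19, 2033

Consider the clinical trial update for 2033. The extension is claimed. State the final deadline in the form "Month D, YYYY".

The stated deadline is April 8, 2033.
Because April 8, 2033 is a listed holiday, the deadline becomes April 11, 2033 (Monday).
The 90-calendar-day extension moves the deadline from April 11, 2033 to July 10, 2033.
July 10, 2033 falls on a Sunday. Rolling to the next business day gives July 11, 2033, a Monday.
So the filing is due July 11, 2033.

July 11, 2033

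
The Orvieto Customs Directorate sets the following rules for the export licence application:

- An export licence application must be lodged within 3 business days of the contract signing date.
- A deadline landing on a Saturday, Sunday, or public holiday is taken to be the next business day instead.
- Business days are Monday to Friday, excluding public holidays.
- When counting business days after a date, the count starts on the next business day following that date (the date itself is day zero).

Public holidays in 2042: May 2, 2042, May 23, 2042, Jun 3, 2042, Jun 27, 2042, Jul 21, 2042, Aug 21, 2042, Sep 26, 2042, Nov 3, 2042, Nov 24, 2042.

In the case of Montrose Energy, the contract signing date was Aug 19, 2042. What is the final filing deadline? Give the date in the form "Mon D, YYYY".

Aug 25, 2042

Counting 3 business days after Aug 19, 2042 (skipping weekends and listed holidays) reaches Aug 25, 2042.
Aug 25, 2042 (Monday) is already a business day.
So the filing is due Aug 25, 2042.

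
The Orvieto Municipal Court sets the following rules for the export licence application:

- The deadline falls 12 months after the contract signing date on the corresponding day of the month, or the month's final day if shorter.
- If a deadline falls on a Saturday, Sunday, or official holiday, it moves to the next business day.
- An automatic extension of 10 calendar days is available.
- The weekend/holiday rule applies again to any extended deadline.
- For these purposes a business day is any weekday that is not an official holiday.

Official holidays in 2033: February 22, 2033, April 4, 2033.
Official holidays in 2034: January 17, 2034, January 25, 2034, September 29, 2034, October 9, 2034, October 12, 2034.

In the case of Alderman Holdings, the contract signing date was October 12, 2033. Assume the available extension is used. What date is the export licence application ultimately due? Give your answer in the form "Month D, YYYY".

Moving 12 months forward from October 12, 2033 on the corresponding day gives October 12, 2034.
October 12, 2034 is a listed holiday, so it moves to the next business day, October 13, 2034 (Friday).
Add the 10 calendar-day extension to October 13, 2034: October 23, 2034.
October 23, 2034 falls on a Monday, which is a business day, so no adjustment is needed.
Final deadline: October 23, 2034.

October 23, 2034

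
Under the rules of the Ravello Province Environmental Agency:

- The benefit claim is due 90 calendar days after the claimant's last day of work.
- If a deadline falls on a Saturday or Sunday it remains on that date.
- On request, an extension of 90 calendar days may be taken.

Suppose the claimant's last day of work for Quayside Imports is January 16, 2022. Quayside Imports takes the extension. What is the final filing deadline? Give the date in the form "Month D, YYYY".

From January 16, 2022, 90 calendar days later is April 16, 2022.
No adjustment is made for weekends or holidays, so April 16, 2022 stands.
The 90-calendar-day extension moves the deadline from April 16, 2022 to July 15, 2022.
No adjustment is made for weekends or holidays, so July 15, 2022 stands.
Deadline: July 15, 2022.

July 15, 2022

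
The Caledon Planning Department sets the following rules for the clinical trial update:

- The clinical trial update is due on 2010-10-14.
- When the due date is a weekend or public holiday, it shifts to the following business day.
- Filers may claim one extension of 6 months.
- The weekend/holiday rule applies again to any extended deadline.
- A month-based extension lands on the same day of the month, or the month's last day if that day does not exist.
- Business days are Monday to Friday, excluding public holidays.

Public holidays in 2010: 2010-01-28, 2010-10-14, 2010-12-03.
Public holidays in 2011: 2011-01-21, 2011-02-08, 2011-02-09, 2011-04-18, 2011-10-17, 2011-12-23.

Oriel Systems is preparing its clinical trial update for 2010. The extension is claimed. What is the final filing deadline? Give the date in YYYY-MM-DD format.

2011-04-15

Start from the fixed due date, 2010-10-14.
Because 2010-10-14 is a listed holiday, the deadline becomes 2010-10-15 (Friday).
The 6 months extension carries 2010-10-15 to 2011-04-15.
2011-04-15 falls on a Friday, which is a business day, so no adjustment is needed.
The final due date is 2011-04-15.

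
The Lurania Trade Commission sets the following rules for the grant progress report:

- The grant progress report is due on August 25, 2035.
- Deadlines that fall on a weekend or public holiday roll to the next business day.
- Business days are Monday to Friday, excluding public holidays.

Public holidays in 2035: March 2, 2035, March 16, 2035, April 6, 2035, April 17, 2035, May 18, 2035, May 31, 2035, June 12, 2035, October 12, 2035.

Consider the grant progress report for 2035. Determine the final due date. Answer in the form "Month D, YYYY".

The stated deadline is August 25, 2035.
Because August 25, 2035 is a Saturday, the deadline becomes August 27, 2035 (Monday).
Final deadline: August 27, 2035.

August 27, 2035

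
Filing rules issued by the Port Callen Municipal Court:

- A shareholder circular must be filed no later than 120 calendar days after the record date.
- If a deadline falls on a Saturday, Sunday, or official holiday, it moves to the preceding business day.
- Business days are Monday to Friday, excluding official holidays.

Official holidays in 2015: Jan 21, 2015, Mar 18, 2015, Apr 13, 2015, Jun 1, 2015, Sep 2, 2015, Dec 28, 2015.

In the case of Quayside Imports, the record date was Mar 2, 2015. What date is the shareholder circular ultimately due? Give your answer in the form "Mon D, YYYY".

Jun 30, 2015

Trigger date Mar 2, 2015 + 120 calendar days = Jun 30, 2015.
Since Jun 30, 2015 is a Tuesday and not a holiday, the date is unchanged.
The final due date is Jun 30, 2015.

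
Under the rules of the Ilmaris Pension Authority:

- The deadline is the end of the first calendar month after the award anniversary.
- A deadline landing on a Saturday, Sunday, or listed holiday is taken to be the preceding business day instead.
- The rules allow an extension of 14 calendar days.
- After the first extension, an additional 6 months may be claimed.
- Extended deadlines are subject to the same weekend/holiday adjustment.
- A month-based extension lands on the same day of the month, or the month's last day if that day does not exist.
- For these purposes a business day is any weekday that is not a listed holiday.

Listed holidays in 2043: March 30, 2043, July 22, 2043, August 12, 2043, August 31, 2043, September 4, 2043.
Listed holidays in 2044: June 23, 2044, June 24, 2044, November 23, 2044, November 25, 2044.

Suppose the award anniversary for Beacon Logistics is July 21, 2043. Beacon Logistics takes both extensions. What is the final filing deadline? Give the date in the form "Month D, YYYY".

1 month after July 21, 2043 is August 2043; that month ends on August 31, 2043.
August 31, 2043 is a listed holiday; the preceding business day is August 28, 2043 (Friday).
Applying the 14-calendar-day extension: August 28, 2043 + 14 days = September 11, 2043.
September 11, 2043 (Friday) is already a business day.
The 6 months extension carries September 11, 2043 to March 11, 2044.
Since March 11, 2044 is a Friday and not a holiday, the date is unchanged.
Final deadline: March 11, 2044.

March 11, 2044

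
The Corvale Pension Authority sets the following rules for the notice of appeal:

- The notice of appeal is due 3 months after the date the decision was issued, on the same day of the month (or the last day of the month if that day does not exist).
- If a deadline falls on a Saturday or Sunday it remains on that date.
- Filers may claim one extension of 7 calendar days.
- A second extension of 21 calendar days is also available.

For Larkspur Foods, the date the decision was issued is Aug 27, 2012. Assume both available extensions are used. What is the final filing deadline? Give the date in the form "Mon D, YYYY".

Moving 3 months forward from Aug 27, 2012 on the corresponding day gives Nov 27, 2012.
Nov 27, 2012 falls on a Tuesday. The rules make no weekend/holiday allowance, so it remains Nov 27, 2012.
The 7-calendar-day extension moves the deadline from Nov 27, 2012 to Dec 4, 2012.
No adjustment is made for weekends or holidays, so Dec 4, 2012 stands.
With the 21-day extension, Dec 4, 2012 becomes Dec 25, 2012.
Dec 25, 2012 is a Tuesday; no weekend or holiday adjustment applies.
Final deadline: Dec 25, 2012.

Dec 25, 2012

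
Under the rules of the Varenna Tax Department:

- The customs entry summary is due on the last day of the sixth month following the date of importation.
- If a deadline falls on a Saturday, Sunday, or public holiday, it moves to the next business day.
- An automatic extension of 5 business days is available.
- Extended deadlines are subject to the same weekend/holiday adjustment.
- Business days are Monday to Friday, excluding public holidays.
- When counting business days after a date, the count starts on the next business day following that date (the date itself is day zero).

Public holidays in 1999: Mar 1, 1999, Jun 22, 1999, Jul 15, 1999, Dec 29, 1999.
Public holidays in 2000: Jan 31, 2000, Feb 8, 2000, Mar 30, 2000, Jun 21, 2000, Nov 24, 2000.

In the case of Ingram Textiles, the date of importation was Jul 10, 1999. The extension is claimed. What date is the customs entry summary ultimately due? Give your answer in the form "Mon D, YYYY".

Feb 9, 2000

6 months after Jul 10, 1999 falls in January 2000; the last day of that month is Jan 31, 2000.
Because Jan 31, 2000 is a listed holiday, the deadline becomes Feb 1, 2000 (Tuesday).
The 5-business-day extension runs from Feb 1, 2000 to Feb 9, 2000.
Feb 9, 2000 is a Wednesday and not a listed holiday, so it stands.
The final due date is Feb 9, 2000.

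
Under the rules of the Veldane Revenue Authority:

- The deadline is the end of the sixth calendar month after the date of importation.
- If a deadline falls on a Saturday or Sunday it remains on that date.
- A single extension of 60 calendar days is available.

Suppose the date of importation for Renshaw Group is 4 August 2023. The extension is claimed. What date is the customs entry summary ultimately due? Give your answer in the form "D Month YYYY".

29 April 2024

6 months after 4 August 2023 falls in February 2024; the last day of that month is 29 February 2024.
29 February 2024 is a Thursday; no weekend or holiday adjustment applies.
With the 60-day extension, 29 February 2024 becomes 29 April 2024.
29 April 2024 is a Monday; no weekend or holiday adjustment applies.
Deadline: 29 April 2024.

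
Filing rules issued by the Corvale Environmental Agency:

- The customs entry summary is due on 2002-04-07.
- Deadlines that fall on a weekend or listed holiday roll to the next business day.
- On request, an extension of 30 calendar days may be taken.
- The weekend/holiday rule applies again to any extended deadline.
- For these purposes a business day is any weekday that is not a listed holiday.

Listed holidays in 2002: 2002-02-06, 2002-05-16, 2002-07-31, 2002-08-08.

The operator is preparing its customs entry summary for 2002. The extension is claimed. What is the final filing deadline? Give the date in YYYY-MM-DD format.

2002-05-08

The stated deadline is 2002-04-07.
2002-04-07 is a Sunday; the next business day is 2002-04-08 (Monday).
Add the 30 calendar-day extension to 2002-04-08: 2002-05-08.
2002-05-08 falls on a Wednesday, which is a business day, so no adjustment is needed.
Final deadline: 2002-05-08.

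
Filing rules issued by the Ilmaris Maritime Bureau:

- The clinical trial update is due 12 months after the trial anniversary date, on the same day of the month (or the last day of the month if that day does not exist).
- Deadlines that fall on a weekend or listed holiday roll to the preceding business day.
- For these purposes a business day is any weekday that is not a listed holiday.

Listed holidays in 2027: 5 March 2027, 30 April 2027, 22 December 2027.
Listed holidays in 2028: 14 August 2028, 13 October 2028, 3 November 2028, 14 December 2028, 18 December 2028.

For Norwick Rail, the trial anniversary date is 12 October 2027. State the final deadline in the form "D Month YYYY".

12 months from 12 October 2027 is 12 October 2028.
12 October 2028 (Thursday) is already a business day.
So the filing is due 12 October 2028.

12 October 2028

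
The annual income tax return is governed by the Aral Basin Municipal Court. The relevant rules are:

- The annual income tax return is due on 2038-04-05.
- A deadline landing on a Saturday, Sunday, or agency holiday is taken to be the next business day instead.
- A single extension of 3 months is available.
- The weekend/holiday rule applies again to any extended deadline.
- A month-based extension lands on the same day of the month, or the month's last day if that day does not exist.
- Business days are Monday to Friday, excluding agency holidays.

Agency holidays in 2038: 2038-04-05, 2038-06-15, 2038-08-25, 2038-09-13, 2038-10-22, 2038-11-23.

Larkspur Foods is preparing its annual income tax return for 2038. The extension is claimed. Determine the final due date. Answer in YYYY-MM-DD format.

Start from the fixed due date, 2038-04-05.
2038-04-05 is a listed holiday, so it moves to the next business day, 2038-04-06 (Tuesday).
The 3 months extension carries 2038-04-06 to 2038-07-06.
2038-07-06 is a Tuesday and not a listed holiday, so it stands.
Deadline: 2038-07-06.

2038-07-06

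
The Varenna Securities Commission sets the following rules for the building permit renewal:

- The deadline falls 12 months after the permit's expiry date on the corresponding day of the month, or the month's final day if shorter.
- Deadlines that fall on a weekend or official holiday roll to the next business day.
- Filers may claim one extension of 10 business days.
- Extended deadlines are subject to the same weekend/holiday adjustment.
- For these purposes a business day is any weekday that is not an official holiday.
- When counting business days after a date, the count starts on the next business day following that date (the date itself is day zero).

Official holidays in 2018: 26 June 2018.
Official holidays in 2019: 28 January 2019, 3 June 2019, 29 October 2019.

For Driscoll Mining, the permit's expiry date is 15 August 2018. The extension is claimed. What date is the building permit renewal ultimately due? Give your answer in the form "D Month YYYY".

29 August 2019

12 months from 15 August 2018 is 15 August 2019.
15 August 2019 is a Thursday and not a listed holiday, so it stands.
Applying the 10-business-day extension: 10 business days after 15 August 2019 is 29 August 2019.
29 August 2019 is a Thursday and not a listed holiday, so it stands.
Final deadline: 29 August 2019.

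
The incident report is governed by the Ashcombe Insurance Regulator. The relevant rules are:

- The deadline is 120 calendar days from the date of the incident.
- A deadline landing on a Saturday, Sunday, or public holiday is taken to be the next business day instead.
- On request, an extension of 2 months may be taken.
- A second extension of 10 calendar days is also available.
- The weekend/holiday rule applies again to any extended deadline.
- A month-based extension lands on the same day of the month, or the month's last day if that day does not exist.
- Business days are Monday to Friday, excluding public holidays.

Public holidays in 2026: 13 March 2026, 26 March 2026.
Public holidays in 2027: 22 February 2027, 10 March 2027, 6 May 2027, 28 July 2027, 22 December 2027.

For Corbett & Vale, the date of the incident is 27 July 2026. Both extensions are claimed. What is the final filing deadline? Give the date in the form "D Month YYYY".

Trigger date 27 July 2026 + 120 calendar days = 24 November 2026.
24 November 2026 (Tuesday) is already a business day.
The 2 months extension carries 24 November 2026 to 24 January 2027.
24 January 2027 falls on a Sunday. Rolling to the next business day gives 25 January 2027, a Monday.
With the 10-day extension, 25 January 2027 becomes 4 February 2027.
4 February 2027 falls on a Thursday, which is a business day, so no adjustment is needed.
The final due date is 4 February 2027.

4 February 2027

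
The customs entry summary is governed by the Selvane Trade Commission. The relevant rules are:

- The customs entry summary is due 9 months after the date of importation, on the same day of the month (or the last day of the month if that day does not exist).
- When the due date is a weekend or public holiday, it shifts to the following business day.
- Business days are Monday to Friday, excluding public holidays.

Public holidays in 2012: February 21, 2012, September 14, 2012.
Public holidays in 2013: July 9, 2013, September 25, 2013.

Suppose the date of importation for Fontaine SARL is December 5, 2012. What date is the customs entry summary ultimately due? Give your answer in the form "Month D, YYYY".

September 5, 2013

Moving 9 months forward from December 5, 2012 on the corresponding day gives September 5, 2013.
September 5, 2013 is a Thursday and not a listed holiday, so it stands.
Final deadline: September 5, 2013.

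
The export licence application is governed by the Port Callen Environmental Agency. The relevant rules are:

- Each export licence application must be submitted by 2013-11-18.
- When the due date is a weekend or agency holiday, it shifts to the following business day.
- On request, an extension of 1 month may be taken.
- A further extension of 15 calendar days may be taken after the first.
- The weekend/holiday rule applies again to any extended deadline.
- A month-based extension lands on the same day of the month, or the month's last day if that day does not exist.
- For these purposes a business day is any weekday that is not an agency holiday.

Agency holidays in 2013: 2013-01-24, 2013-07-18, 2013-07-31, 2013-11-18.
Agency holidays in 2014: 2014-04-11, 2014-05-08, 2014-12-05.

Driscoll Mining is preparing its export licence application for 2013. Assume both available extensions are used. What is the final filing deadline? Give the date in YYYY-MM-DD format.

2014-01-03

The stated deadline is 2013-11-18.
Because 2013-11-18 is a listed holiday, the deadline becomes 2013-11-19 (Tuesday).
Add 1 month to 2013-11-19: 2013-12-19.
2013-12-19 is a Thursday and not a listed holiday, so it stands.
Add the 15 calendar-day extension to 2013-12-19: 2014-01-03.
Since 2014-01-03 is a Friday and not a holiday, the date is unchanged.
So the filing is due 2014-01-03.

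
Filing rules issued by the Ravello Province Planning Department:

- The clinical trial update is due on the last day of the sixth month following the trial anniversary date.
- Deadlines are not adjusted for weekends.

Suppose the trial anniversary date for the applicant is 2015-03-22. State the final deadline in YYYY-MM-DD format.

2015-09-30

6 months after 2015-03-22 falls in September 2015; the last day of that month is 2015-09-30.
2015-09-30 falls on a Wednesday. The rules make no weekend/holiday allowance, so it remains 2015-09-30.
Deadline: 2015-09-30.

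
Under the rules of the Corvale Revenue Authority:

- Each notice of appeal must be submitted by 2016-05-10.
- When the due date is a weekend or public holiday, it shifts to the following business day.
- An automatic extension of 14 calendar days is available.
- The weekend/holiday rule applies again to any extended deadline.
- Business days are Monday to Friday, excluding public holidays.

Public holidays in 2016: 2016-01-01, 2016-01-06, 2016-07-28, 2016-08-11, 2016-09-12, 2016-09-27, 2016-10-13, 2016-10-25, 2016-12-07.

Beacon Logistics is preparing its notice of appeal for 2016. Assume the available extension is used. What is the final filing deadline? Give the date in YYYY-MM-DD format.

2016-05-24

The stated deadline is 2016-05-10.
2016-05-10 (Tuesday) is already a business day.
The 14-calendar-day extension moves the deadline from 2016-05-10 to 2016-05-24.
2016-05-24 (Tuesday) is already a business day.
Deadline: 2016-05-24.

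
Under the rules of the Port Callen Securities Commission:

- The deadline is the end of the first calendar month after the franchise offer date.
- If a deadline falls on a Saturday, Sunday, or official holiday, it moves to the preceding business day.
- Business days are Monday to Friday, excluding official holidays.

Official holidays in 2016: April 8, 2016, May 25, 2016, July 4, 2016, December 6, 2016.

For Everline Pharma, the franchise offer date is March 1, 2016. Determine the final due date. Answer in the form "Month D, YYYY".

1 month after March 1, 2016 is April 2016; that month ends on April 30, 2016.
April 30, 2016 is a Saturday, so it moves to the preceding business day, April 29, 2016 (Friday).
Deadline: April 29, 2016.

April 29, 2016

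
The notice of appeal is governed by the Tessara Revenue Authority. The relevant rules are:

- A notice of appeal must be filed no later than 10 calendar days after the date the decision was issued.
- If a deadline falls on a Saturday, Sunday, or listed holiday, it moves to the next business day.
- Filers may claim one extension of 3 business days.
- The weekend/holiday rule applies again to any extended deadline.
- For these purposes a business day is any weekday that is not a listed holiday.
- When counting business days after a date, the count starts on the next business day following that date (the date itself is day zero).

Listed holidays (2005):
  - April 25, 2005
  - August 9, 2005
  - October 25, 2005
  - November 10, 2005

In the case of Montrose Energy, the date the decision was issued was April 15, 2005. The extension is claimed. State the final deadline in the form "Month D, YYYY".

Adding 10 calendar days to April 15, 2005 gives April 25, 2005.
April 25, 2005 is a listed holiday, so it moves to the next business day, April 26, 2005 (Tuesday).
The 3-business-day extension runs from April 26, 2005 to April 29, 2005.
April 29, 2005 (Friday) is already a business day.
So the filing is due April 29, 2005.

April 29, 2005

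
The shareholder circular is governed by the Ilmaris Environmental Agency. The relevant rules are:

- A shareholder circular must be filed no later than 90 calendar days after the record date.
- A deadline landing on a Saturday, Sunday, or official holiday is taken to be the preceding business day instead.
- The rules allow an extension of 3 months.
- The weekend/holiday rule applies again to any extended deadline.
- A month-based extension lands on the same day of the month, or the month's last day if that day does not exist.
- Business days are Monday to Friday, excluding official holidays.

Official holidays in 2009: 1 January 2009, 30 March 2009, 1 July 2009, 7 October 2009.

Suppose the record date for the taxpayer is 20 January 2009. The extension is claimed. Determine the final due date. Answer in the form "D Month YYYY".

Trigger date 20 January 2009 + 90 calendar days = 20 April 2009.
Since 20 April 2009 is a Monday and not a holiday, the date is unchanged.
The 3 months extension carries 20 April 2009 to 20 July 2009.
Since 20 July 2009 is a Monday and not a holiday, the date is unchanged.
So the filing is due 20 July 2009.

20 July 2009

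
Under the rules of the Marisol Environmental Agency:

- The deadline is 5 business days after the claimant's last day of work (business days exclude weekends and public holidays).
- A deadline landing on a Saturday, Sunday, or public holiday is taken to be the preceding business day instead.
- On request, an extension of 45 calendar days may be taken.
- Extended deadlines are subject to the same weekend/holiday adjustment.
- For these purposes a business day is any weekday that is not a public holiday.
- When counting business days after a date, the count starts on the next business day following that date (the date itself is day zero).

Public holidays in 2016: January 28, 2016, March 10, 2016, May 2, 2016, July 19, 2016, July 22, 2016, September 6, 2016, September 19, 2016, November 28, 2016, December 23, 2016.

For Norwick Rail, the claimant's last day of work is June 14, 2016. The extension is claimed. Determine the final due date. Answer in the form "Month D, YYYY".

Counting 5 business days after June 14, 2016 (skipping weekends and listed holidays) reaches June 21, 2016.
Since June 21, 2016 is a Tuesday and not a holiday, the date is unchanged.
Applying the 45-calendar-day extension: June 21, 2016 + 45 days = August 5, 2016.
August 5, 2016 falls on a Friday, which is a business day, so no adjustment is needed.
Deadline: August 5, 2016.

August 5, 2016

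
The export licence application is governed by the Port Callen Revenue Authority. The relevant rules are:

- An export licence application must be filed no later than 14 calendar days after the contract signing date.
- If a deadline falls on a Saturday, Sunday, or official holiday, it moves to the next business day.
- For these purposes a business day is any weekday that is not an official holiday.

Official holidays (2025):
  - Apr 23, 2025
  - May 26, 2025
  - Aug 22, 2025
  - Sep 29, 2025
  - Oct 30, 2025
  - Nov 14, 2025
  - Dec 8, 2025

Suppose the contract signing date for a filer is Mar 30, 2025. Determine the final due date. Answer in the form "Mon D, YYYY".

Apr 14, 2025

Trigger date Mar 30, 2025 + 14 calendar days = Apr 13, 2025.
Apr 13, 2025 falls on a Sunday. Rolling to the next business day gives Apr 14, 2025, a Monday.
Deadline: Apr 14, 2025.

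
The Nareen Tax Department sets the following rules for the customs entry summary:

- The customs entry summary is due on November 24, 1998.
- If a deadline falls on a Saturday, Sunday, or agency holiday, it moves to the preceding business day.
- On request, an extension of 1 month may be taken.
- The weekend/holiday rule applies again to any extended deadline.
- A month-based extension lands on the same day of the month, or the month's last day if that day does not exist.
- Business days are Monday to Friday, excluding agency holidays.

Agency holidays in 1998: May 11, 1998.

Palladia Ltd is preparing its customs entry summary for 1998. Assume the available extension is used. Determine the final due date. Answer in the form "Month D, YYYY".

Start from the fixed due date, November 24, 1998.
November 24, 1998 is a Tuesday and not a listed holiday, so it stands.
Add 1 month to November 24, 1998: December 24, 1998.
December 24, 1998 (Thursday) is already a business day.
Deadline: December 24, 1998.

December 24, 1998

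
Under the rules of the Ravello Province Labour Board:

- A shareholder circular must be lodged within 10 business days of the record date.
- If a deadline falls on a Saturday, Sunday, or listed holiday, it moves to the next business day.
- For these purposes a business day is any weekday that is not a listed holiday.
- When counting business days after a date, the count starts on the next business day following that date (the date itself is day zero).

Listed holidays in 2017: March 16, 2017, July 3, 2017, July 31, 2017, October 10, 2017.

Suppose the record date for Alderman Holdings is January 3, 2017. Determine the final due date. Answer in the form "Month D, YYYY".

Starting the day after January 3, 2017 and counting 10 business days lands on January 17, 2017.
January 17, 2017 (Tuesday) is already a business day.
The final due date is January 17, 2017.

January 17, 2017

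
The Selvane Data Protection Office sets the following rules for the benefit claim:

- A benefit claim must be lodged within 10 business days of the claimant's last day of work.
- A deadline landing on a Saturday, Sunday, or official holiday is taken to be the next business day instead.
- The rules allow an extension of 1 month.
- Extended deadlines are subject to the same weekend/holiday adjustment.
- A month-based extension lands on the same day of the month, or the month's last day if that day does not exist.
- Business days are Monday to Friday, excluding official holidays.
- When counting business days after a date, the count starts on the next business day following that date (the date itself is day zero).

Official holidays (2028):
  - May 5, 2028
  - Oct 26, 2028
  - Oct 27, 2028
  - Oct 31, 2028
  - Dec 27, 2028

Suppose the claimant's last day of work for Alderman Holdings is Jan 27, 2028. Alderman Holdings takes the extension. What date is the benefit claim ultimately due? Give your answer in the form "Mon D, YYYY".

Mar 10, 2028

Counting 10 business days after Jan 27, 2028 (skipping weekends and listed holidays) reaches Feb 10, 2028.
Feb 10, 2028 (Thursday) is already a business day.
Applying the 1 month extension: 1 month after Feb 10, 2028 is Mar 10, 2028.
Mar 10, 2028 (Friday) is already a business day.
Deadline: Mar 10, 2028.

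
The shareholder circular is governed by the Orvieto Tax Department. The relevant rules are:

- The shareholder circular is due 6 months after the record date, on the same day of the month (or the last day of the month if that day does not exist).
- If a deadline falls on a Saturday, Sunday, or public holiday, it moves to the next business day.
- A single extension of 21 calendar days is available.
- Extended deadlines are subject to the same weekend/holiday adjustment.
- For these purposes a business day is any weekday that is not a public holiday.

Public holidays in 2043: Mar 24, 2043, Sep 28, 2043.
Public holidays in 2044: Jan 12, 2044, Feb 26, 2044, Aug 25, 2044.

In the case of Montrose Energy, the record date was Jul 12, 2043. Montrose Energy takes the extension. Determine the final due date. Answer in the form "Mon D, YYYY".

Feb 3, 2044

Moving 6 months forward from Jul 12, 2043 on the corresponding day gives Jan 12, 2044.
Jan 12, 2044 is a listed holiday; the next business day is Jan 13, 2044 (Wednesday).
With the 21-day extension, Jan 13, 2044 becomes Feb 3, 2044.
Feb 3, 2044 is a Wednesday and not a listed holiday, so it stands.
The final due date is Feb 3, 2044.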